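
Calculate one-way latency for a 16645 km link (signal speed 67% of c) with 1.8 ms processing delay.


Speed = 0.67 * 3e5 km/s = 201000 km/s
Propagation delay = 16645 / 201000 = 0.0828 s = 82.8109 ms
Processing delay = 1.8 ms
Total one-way latency = 84.6109 ms


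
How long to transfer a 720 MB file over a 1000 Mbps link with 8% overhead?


Effective throughput = 1000 * (1 - 8/100) = 920 Mbps
File size in Mb = 720 * 8 = 5760 Mb
Time = 5760 / 920
Time = 6.2609 seconds


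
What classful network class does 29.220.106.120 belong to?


First octet: 29
Binary: 00011101
0xxxxxxx -> Class A (1-126)
Class A, default mask 255.0.0.0 (/8)


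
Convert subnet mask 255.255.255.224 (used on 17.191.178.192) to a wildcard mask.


Subnet mask: 255.255.255.224
Wildcard = 255.255.255.255 - subnet mask
255 - 255 = 0
255 - 255 = 0
255 - 255 = 0
255 - 224 = 31
Wildcard: 0.0.0.31


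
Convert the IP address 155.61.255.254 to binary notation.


155 = 10011011
61 = 00111101
255 = 11111111
254 = 11111110
Binary: 10011011.00111101.11111111.11111110


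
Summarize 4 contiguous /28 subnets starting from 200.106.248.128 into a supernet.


Original prefix: /28
Number of subnets: 4 = 2^2
New prefix = 28 - 2 = 26
Supernet: 200.106.248.128/26


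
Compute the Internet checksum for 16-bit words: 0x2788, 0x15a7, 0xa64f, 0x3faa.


Sum all words (with carry folding):
+ 0x2788 = 0x2788
+ 0x15a7 = 0x3d2f
+ 0xa64f = 0xe37e
+ 0x3faa = 0x2329
One's complement: ~0x2329
Checksum = 0xdcd6


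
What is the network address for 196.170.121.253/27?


IP:   11000100.10101010.01111001.11111101
Mask: 11111111.11111111.11111111.11100000
AND operation:
Net:  11000100.10101010.01111001.11100000
Network: 196.170.121.224/27


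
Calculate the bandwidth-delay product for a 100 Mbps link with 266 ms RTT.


BDP = bandwidth * RTT
= 100 Mbps * 266 ms
= 100 * 1e6 * 266 / 1000 bits
= 26600000 bits
= 3325000 bytes
= 3247.0703 KB
BDP = 26600000 bits (3325000 bytes)


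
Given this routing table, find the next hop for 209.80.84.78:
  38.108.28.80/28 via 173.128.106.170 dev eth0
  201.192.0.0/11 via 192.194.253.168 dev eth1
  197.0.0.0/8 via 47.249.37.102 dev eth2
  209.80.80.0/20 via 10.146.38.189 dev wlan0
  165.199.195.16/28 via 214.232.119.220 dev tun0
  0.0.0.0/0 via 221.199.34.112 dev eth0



Longest prefix match for 209.80.84.78:
  /28 38.108.28.80: no
  /11 201.192.0.0: no
  /8 197.0.0.0: no
  /20 209.80.80.0: MATCH
  /28 165.199.195.16: no
  /0 0.0.0.0: MATCH
Selected: next-hop 10.146.38.189 via wlan0 (matched /20)


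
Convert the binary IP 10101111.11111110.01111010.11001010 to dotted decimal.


10101111 = 175
11111110 = 254
01111010 = 122
11001010 = 202
IP: 175.254.122.202


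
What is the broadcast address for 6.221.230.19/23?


Network: 6.221.230.0/23
Host bits = 9
Set all host bits to 1:
Broadcast: 6.221.231.255


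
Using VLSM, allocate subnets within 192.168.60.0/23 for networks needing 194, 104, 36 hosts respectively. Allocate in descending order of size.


194 hosts -> /24 (254 usable): 192.168.60.0/24
104 hosts -> /25 (126 usable): 192.168.61.0/25
36 hosts -> /26 (62 usable): 192.168.61.128/26
Allocation: 192.168.60.0/24 (194 hosts, 254 usable); 192.168.61.0/25 (104 hosts, 126 usable); 192.168.61.128/26 (36 hosts, 62 usable)


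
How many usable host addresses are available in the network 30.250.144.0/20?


Host bits = 32 - 20 = 12
Total addresses = 2^12 = 4096
Usable = total - 2 (network and broadcast)
Usable hosts: 4094


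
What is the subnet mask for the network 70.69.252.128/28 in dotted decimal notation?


/28 means 28 network bits, 4 host bits
Binary: 11111111111111111111111111110000
Mask: 255.255.255.240


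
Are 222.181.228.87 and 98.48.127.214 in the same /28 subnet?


Mask: 255.255.255.240
222.181.228.87 AND mask = 222.181.228.80
98.48.127.214 AND mask = 98.48.127.208
No, different subnets (222.181.228.80 vs 98.48.127.208)


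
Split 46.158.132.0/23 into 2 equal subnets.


New prefix = 23 + 1 = 24
Each subnet has 256 addresses
  46.158.132.0/24
  46.158.133.0/24
Subnets: 46.158.132.0/24, 46.158.133.0/24


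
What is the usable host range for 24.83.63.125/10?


Network: 24.64.0.0
Broadcast: 24.127.255.255
First usable = network + 1
Last usable = broadcast - 1
Range: 24.64.0.1 to 24.127.255.254


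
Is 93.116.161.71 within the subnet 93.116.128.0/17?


Subnet network: 93.116.128.0
Test IP AND mask: 93.116.128.0
Yes, 93.116.161.71 is in 93.116.128.0/17


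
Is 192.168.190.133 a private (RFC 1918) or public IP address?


RFC 1918 private ranges:
  10.0.0.0/8 (10.0.0.0 - 10.255.255.255)
  172.16.0.0/12 (172.16.0.0 - 172.31.255.255)
  192.168.0.0/16 (192.168.0.0 - 192.168.255.255)
Private (in 192.168.0.0/16)


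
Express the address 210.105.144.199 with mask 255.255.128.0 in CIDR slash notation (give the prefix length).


Binary: 11111111.11111111.10000000.00000000
Count leading 1s
Prefix: /17


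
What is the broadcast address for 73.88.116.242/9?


Network: 73.0.0.0/9
Host bits = 23
Set all host bits to 1:
Broadcast: 73.127.255.255


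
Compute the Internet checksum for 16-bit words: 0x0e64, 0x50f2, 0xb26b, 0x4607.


Sum all words (with carry folding):
+ 0x0e64 = 0x0e64
+ 0x50f2 = 0x5f56
+ 0xb26b = 0x11c2
+ 0x4607 = 0x57c9
One's complement: ~0x57c9
Checksum = 0xa836


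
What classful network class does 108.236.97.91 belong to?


First octet: 108
Binary: 01101100
0xxxxxxx -> Class A (1-126)
Class A, default mask 255.0.0.0 (/8)


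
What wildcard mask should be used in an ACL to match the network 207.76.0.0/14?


Subnet mask: 255.252.0.0
Wildcard = 255.255.255.255 - subnet mask
255 - 255 = 0
255 - 252 = 3
255 - 0 = 255
255 - 0 = 255
Wildcard: 0.3.255.255


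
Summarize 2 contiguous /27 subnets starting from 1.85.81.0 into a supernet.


Original prefix: /27
Number of subnets: 2 = 2^1
New prefix = 27 - 1 = 26
Supernet: 1.85.81.0/26


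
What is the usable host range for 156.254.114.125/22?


Network: 156.254.112.0
Broadcast: 156.254.115.255
First usable = network + 1
Last usable = broadcast - 1
Range: 156.254.112.1 to 156.254.115.254


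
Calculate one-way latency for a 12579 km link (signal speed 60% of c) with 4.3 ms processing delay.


Speed = 0.6 * 3e5 km/s = 180000 km/s
Propagation delay = 12579 / 180000 = 0.0699 s = 69.8833 ms
Processing delay = 4.3 ms
Total one-way latency = 74.1833 ms


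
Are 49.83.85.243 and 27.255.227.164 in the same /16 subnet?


Mask: 255.255.0.0
49.83.85.243 AND mask = 49.83.0.0
27.255.227.164 AND mask = 27.255.0.0
No, different subnets (49.83.0.0 vs 27.255.0.0)


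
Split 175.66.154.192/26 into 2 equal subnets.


New prefix = 26 + 1 = 27
Each subnet has 32 addresses
  175.66.154.192/27
  175.66.154.224/27
Subnets: 175.66.154.192/27, 175.66.154.224/27


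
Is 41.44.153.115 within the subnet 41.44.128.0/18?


Subnet network: 41.44.128.0
Test IP AND mask: 41.44.128.0
Yes, 41.44.153.115 is in 41.44.128.0/18


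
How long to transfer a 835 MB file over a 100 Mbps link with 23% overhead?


Effective throughput = 100 * (1 - 23/100) = 77 Mbps
File size in Mb = 835 * 8 = 6680 Mb
Time = 6680 / 77
Time = 86.7532 seconds


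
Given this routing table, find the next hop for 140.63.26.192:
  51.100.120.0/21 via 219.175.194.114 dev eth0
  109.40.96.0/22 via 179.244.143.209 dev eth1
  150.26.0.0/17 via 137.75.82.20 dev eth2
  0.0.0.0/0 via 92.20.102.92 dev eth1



Longest prefix match for 140.63.26.192:
  /21 51.100.120.0: no
  /22 109.40.96.0: no
  /17 150.26.0.0: no
  /0 0.0.0.0: MATCH
Selected: next-hop 92.20.102.92 via eth1 (matched /0)


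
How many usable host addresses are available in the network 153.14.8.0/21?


Host bits = 32 - 21 = 11
Total addresses = 2^11 = 2048
Usable = total - 2 (network and broadcast)
Usable hosts: 2046


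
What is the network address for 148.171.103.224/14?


IP:   10010100.10101011.01100111.11100000
Mask: 11111111.11111100.00000000.00000000
AND operation:
Net:  10010100.10101000.00000000.00000000
Network: 148.168.0.0/14


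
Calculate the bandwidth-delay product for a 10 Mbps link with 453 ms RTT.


BDP = bandwidth * RTT
= 10 Mbps * 453 ms
= 10 * 1e6 * 453 / 1000 bits
= 4530000 bits
= 566250 bytes
= 552.9785 KB
BDP = 4530000 bits (566250 bytes)


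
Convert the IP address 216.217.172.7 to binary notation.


216 = 11011000
217 = 11011001
172 = 10101100
7 = 00000111
Binary: 11011000.11011001.10101100.00000111


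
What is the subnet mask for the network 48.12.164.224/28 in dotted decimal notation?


/28 means 28 network bits, 4 host bits
Binary: 11111111111111111111111111110000
Mask: 255.255.255.240


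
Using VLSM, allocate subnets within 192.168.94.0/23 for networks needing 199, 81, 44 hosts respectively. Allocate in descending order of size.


199 hosts -> /24 (254 usable): 192.168.94.0/24
81 hosts -> /25 (126 usable): 192.168.95.0/25
44 hosts -> /26 (62 usable): 192.168.95.128/26
Allocation: 192.168.94.0/24 (199 hosts, 254 usable); 192.168.95.0/25 (81 hosts, 126 usable); 192.168.95.128/26 (44 hosts, 62 usable)


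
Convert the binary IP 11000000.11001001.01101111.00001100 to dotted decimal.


11000000 = 192
11001001 = 201
01101111 = 111
00001100 = 12
IP: 192.201.111.12


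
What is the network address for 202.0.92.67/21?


IP:   11001010.00000000.01011100.01000011
Mask: 11111111.11111111.11111000.00000000
AND operation:
Net:  11001010.00000000.01011000.00000000
Network: 202.0.88.0/21


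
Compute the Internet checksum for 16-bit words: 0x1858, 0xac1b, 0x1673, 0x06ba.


Sum all words (with carry folding):
+ 0x1858 = 0x1858
+ 0xac1b = 0xc473
+ 0x1673 = 0xdae6
+ 0x06ba = 0xe1a0
One's complement: ~0xe1a0
Checksum = 0x1e5f


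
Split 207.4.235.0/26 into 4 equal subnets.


New prefix = 26 + 2 = 28
Each subnet has 16 addresses
  207.4.235.0/28
  207.4.235.16/28
  207.4.235.32/28
  207.4.235.48/28
Subnets: 207.4.235.0/28, 207.4.235.16/28, 207.4.235.32/28, 207.4.235.48/28


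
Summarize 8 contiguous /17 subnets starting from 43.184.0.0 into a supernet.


Original prefix: /17
Number of subnets: 8 = 2^3
New prefix = 17 - 3 = 14
Supernet: 43.184.0.0/14


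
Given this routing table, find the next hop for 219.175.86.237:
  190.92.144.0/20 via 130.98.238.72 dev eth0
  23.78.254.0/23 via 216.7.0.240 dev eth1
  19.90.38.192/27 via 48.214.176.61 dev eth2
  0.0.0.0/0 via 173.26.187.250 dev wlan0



Longest prefix match for 219.175.86.237:
  /20 190.92.144.0: no
  /23 23.78.254.0: no
  /27 19.90.38.192: no
  /0 0.0.0.0: MATCH
Selected: next-hop 173.26.187.250 via wlan0 (matched /0)


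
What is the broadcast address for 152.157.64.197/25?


Network: 152.157.64.128/25
Host bits = 7
Set all host bits to 1:
Broadcast: 152.157.64.255


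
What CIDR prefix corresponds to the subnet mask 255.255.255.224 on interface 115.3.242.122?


Binary: 11111111.11111111.11111111.11100000
Count leading 1s
Prefix: /27


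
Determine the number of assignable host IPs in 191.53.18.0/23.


Host bits = 32 - 23 = 9
Total addresses = 2^9 = 512
Usable = total - 2 (network and broadcast)
Usable hosts: 510


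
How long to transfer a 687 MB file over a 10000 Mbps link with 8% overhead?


Effective throughput = 10000 * (1 - 8/100) = 9200 Mbps
File size in Mb = 687 * 8 = 5496 Mb
Time = 5496 / 9200
Time = 0.5974 seconds


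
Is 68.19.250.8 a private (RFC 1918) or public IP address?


RFC 1918 private ranges:
  10.0.0.0/8 (10.0.0.0 - 10.255.255.255)
  172.16.0.0/12 (172.16.0.0 - 172.31.255.255)
  192.168.0.0/16 (192.168.0.0 - 192.168.255.255)
Public (not in any RFC 1918 range)


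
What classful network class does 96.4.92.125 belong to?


First octet: 96
Binary: 01100000
0xxxxxxx -> Class A (1-126)
Class A, default mask 255.0.0.0 (/8)


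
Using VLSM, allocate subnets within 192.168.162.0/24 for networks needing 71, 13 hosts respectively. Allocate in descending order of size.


71 hosts -> /25 (126 usable): 192.168.162.0/25
13 hosts -> /28 (14 usable): 192.168.162.128/28
Allocation: 192.168.162.0/25 (71 hosts, 126 usable); 192.168.162.128/28 (13 hosts, 14 usable)


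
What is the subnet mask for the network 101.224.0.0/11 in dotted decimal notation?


/11 means 11 network bits, 21 host bits
Binary: 11111111111000000000000000000000
Mask: 255.224.0.0


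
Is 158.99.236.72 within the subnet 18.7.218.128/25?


Subnet network: 18.7.218.128
Test IP AND mask: 158.99.236.0
No, 158.99.236.72 is not in 18.7.218.128/25


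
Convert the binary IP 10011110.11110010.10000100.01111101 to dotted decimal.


10011110 = 158
11110010 = 242
10000100 = 132
01111101 = 125
IP: 158.242.132.125


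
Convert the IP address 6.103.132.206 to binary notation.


6 = 00000110
103 = 01100111
132 = 10000100
206 = 11001110
Binary: 00000110.01100111.10000100.11001110


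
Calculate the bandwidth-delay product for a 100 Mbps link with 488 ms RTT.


BDP = bandwidth * RTT
= 100 Mbps * 488 ms
= 100 * 1e6 * 488 / 1000 bits
= 48800000 bits
= 6100000 bytes
= 5957.0312 KB
BDP = 48800000 bits (6100000 bytes)


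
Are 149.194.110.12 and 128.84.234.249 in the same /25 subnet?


Mask: 255.255.255.128
149.194.110.12 AND mask = 149.194.110.0
128.84.234.249 AND mask = 128.84.234.128
No, different subnets (149.194.110.0 vs 128.84.234.128)


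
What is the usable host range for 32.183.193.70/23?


Network: 32.183.192.0
Broadcast: 32.183.193.255
First usable = network + 1
Last usable = broadcast - 1
Range: 32.183.192.1 to 32.183.193.254


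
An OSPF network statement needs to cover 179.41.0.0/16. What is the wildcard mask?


Subnet mask: 255.255.0.0
Wildcard = 255.255.255.255 - subnet mask
255 - 255 = 0
255 - 255 = 0
255 - 0 = 255
255 - 0 = 255
Wildcard: 0.0.255.255


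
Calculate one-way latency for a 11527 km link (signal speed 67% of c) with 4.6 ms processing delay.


Speed = 0.67 * 3e5 km/s = 201000 km/s
Propagation delay = 11527 / 201000 = 0.0573 s = 57.3483 ms
Processing delay = 4.6 ms
Total one-way latency = 61.9483 ms


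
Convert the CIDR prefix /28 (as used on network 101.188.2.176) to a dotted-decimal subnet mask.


/28 means 28 network bits, 4 host bits
Binary: 11111111111111111111111111110000
Mask: 255.255.255.240


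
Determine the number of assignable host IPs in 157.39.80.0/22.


Host bits = 32 - 22 = 10
Total addresses = 2^10 = 1024
Usable = total - 2 (network and broadcast)
Usable hosts: 1022


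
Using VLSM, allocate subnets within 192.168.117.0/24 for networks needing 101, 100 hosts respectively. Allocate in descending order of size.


101 hosts -> /25 (126 usable): 192.168.117.0/25
100 hosts -> /25 (126 usable): 192.168.117.128/25
Allocation: 192.168.117.0/25 (101 hosts, 126 usable); 192.168.117.128/25 (100 hosts, 126 usable)


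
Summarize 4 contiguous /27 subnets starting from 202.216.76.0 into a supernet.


Original prefix: /27
Number of subnets: 4 = 2^2
New prefix = 27 - 2 = 25
Supernet: 202.216.76.0/25


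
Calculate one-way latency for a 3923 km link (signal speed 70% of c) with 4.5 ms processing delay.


Speed = 0.7 * 3e5 km/s = 210000 km/s
Propagation delay = 3923 / 210000 = 0.0187 s = 18.681 ms
Processing delay = 4.5 ms
Total one-way latency = 23.181 ms


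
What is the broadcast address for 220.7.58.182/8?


Network: 220.0.0.0/8
Host bits = 24
Set all host bits to 1:
Broadcast: 220.255.255.255


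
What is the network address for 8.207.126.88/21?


IP:   00001000.11001111.01111110.01011000
Mask: 11111111.11111111.11111000.00000000
AND operation:
Net:  00001000.11001111.01111000.00000000
Network: 8.207.120.0/21


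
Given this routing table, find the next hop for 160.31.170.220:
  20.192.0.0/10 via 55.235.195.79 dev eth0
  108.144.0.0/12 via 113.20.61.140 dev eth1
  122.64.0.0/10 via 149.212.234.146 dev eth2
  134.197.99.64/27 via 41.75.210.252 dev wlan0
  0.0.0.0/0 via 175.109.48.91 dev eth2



Longest prefix match for 160.31.170.220:
  /10 20.192.0.0: no
  /12 108.144.0.0: no
  /10 122.64.0.0: no
  /27 134.197.99.64: no
  /0 0.0.0.0: MATCH
Selected: next-hop 175.109.48.91 via eth2 (matched /0)


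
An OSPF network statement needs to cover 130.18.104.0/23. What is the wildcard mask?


Subnet mask: 255.255.254.0
Wildcard = 255.255.255.255 - subnet mask
255 - 255 = 0
255 - 255 = 0
255 - 254 = 1
255 - 0 = 255
Wildcard: 0.0.1.255


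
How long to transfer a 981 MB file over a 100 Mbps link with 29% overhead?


Effective throughput = 100 * (1 - 29/100) = 71 Mbps
File size in Mb = 981 * 8 = 7848 Mb
Time = 7848 / 71
Time = 110.5352 seconds


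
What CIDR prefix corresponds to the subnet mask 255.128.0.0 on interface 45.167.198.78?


Binary: 11111111.10000000.00000000.00000000
Count leading 1s
Prefix: /9


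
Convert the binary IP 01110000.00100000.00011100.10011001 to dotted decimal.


01110000 = 112
00100000 = 32
00011100 = 28
10011001 = 153
IP: 112.32.28.153


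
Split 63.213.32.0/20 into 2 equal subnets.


New prefix = 20 + 1 = 21
Each subnet has 2048 addresses
  63.213.32.0/21
  63.213.40.0/21
Subnets: 63.213.32.0/21, 63.213.40.0/21


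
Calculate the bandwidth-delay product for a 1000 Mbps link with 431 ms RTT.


BDP = bandwidth * RTT
= 1000 Mbps * 431 ms
= 1000 * 1e6 * 431 / 1000 bits
= 431000000 bits
= 53875000 bytes
= 52612.3047 KB
BDP = 431000000 bits (53875000 bytes)


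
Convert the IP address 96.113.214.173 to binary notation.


96 = 01100000
113 = 01110001
214 = 11010110
173 = 10101101
Binary: 01100000.01110001.11010110.10101101


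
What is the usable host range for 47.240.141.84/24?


Network: 47.240.141.0
Broadcast: 47.240.141.255
First usable = network + 1
Last usable = broadcast - 1
Range: 47.240.141.1 to 47.240.141.254


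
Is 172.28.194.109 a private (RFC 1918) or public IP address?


RFC 1918 private ranges:
  10.0.0.0/8 (10.0.0.0 - 10.255.255.255)
  172.16.0.0/12 (172.16.0.0 - 172.31.255.255)
  192.168.0.0/16 (192.168.0.0 - 192.168.255.255)
Private (in 172.16.0.0/12)


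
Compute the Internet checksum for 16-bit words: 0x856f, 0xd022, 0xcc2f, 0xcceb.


Sum all words (with carry folding):
+ 0x856f = 0x856f
+ 0xd022 = 0x5592
+ 0xcc2f = 0x21c2
+ 0xcceb = 0xeead
One's complement: ~0xeead
Checksum = 0x1152


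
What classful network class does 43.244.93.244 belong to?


First octet: 43
Binary: 00101011
0xxxxxxx -> Class A (1-126)
Class A, default mask 255.0.0.0 (/8)


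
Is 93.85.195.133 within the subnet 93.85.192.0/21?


Subnet network: 93.85.192.0
Test IP AND mask: 93.85.192.0
Yes, 93.85.195.133 is in 93.85.192.0/21


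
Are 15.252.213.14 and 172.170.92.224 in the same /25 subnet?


Mask: 255.255.255.128
15.252.213.14 AND mask = 15.252.213.0
172.170.92.224 AND mask = 172.170.92.128
No, different subnets (15.252.213.0 vs 172.170.92.128)


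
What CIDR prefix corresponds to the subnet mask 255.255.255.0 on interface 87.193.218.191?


Binary: 11111111.11111111.11111111.00000000
Count leading 1s
Prefix: /24


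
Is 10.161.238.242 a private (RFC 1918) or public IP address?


RFC 1918 private ranges:
  10.0.0.0/8 (10.0.0.0 - 10.255.255.255)
  172.16.0.0/12 (172.16.0.0 - 172.31.255.255)
  192.168.0.0/16 (192.168.0.0 - 192.168.255.255)
Private (in 10.0.0.0/8)


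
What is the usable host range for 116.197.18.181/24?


Network: 116.197.18.0
Broadcast: 116.197.18.255
First usable = network + 1
Last usable = broadcast - 1
Range: 116.197.18.1 to 116.197.18.254


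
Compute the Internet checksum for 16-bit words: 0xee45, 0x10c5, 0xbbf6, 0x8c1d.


Sum all words (with carry folding):
+ 0xee45 = 0xee45
+ 0x10c5 = 0xff0a
+ 0xbbf6 = 0xbb01
+ 0x8c1d = 0x471f
One's complement: ~0x471f
Checksum = 0xb8e0


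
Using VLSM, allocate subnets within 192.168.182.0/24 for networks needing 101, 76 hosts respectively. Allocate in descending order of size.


101 hosts -> /25 (126 usable): 192.168.182.0/25
76 hosts -> /25 (126 usable): 192.168.182.128/25
Allocation: 192.168.182.0/25 (101 hosts, 126 usable); 192.168.182.128/25 (76 hosts, 126 usable)


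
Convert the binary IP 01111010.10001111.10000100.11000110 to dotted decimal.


01111010 = 122
10001111 = 143
10000100 = 132
11000110 = 198
IP: 122.143.132.198


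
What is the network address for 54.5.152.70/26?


IP:   00110110.00000101.10011000.01000110
Mask: 11111111.11111111.11111111.11000000
AND operation:
Net:  00110110.00000101.10011000.01000000
Network: 54.5.152.64/26


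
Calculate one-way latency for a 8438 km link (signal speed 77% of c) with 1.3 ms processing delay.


Speed = 0.77 * 3e5 km/s = 231000 km/s
Propagation delay = 8438 / 231000 = 0.0365 s = 36.5281 ms
Processing delay = 1.3 ms
Total one-way latency = 37.8281 ms


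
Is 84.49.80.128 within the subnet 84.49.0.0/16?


Subnet network: 84.49.0.0
Test IP AND mask: 84.49.0.0
Yes, 84.49.80.128 is in 84.49.0.0/16


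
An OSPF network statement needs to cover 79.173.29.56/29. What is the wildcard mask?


Subnet mask: 255.255.255.248
Wildcard = 255.255.255.255 - subnet mask
255 - 255 = 0
255 - 255 = 0
255 - 255 = 0
255 - 248 = 7
Wildcard: 0.0.0.7


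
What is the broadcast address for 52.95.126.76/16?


Network: 52.95.0.0/16
Host bits = 16
Set all host bits to 1:
Broadcast: 52.95.255.255


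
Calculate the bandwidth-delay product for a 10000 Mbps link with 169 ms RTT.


BDP = bandwidth * RTT
= 10000 Mbps * 169 ms
= 10000 * 1e6 * 169 / 1000 bits
= 1690000000 bits
= 211250000 bytes
= 206298.8281 KB
BDP = 1690000000 bits (211250000 bytes)


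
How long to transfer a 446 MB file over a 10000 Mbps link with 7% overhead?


Effective throughput = 10000 * (1 - 7/100) = 9300 Mbps
File size in Mb = 446 * 8 = 3568 Mb
Time = 3568 / 9300
Time = 0.3837 seconds


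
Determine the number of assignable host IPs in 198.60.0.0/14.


Host bits = 32 - 14 = 18
Total addresses = 2^18 = 262144
Usable = total - 2 (network and broadcast)
Usable hosts: 262142


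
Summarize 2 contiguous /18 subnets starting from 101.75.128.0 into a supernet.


Original prefix: /18
Number of subnets: 2 = 2^1
New prefix = 18 - 1 = 17
Supernet: 101.75.128.0/17


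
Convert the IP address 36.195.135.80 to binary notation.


36 = 00100100
195 = 11000011
135 = 10000111
80 = 01010000
Binary: 00100100.11000011.10000111.01010000


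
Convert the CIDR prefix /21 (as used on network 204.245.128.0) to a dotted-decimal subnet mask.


/21 means 21 network bits, 11 host bits
Binary: 11111111111111111111100000000000
Mask: 255.255.248.0


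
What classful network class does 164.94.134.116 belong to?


First octet: 164
Binary: 10100100
10xxxxxx -> Class B (128-191)
Class B, default mask 255.255.0.0 (/16)


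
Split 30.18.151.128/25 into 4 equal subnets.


New prefix = 25 + 2 = 27
Each subnet has 32 addresses
  30.18.151.128/27
  30.18.151.160/27
  30.18.151.192/27
  30.18.151.224/27
Subnets: 30.18.151.128/27, 30.18.151.160/27, 30.18.151.192/27, 30.18.151.224/27


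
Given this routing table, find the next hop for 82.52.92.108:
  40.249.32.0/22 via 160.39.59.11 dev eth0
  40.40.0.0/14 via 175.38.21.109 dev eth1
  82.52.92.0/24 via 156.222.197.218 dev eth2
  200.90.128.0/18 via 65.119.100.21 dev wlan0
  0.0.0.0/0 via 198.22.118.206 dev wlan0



Longest prefix match for 82.52.92.108:
  /22 40.249.32.0: no
  /14 40.40.0.0: no
  /24 82.52.92.0: MATCH
  /18 200.90.128.0: no
  /0 0.0.0.0: MATCH
Selected: next-hop 156.222.197.218 via eth2 (matched /24)


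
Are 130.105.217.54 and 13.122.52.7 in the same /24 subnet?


Mask: 255.255.255.0
130.105.217.54 AND mask = 130.105.217.0
13.122.52.7 AND mask = 13.122.52.0
No, different subnets (130.105.217.0 vs 13.122.52.0)


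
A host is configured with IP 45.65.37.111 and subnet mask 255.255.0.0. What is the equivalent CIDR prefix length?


Binary: 11111111.11111111.00000000.00000000
Count leading 1s
Prefix: /16


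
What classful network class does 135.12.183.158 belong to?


First octet: 135
Binary: 10000111
10xxxxxx -> Class B (128-191)
Class B, default mask 255.255.0.0 (/16)


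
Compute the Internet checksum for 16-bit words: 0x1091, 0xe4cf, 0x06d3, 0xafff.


Sum all words (with carry folding):
+ 0x1091 = 0x1091
+ 0xe4cf = 0xf560
+ 0x06d3 = 0xfc33
+ 0xafff = 0xac33
One's complement: ~0xac33
Checksum = 0x53cc


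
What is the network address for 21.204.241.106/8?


IP:   00010101.11001100.11110001.01101010
Mask: 11111111.00000000.00000000.00000000
AND operation:
Net:  00010101.00000000.00000000.00000000
Network: 21.0.0.0/8


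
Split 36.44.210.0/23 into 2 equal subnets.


New prefix = 23 + 1 = 24
Each subnet has 256 addresses
  36.44.210.0/24
  36.44.211.0/24
Subnets: 36.44.210.0/24, 36.44.211.0/24


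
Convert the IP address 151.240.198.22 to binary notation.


151 = 10010111
240 = 11110000
198 = 11000110
22 = 00010110
Binary: 10010111.11110000.11000110.00010110


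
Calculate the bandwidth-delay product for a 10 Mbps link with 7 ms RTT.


BDP = bandwidth * RTT
= 10 Mbps * 7 ms
= 10 * 1e6 * 7 / 1000 bits
= 70000 bits
= 8750 bytes
= 8.5449 KB
BDP = 70000 bits (8750 bytes)


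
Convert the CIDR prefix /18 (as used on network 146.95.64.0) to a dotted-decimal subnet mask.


/18 means 18 network bits, 14 host bits
Binary: 11111111111111111100000000000000
Mask: 255.255.192.0


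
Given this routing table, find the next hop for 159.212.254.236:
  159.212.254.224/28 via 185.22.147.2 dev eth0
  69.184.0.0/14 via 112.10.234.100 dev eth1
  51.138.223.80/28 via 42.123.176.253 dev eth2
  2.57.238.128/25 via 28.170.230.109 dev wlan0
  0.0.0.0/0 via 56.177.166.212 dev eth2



Longest prefix match for 159.212.254.236:
  /28 159.212.254.224: MATCH
  /14 69.184.0.0: no
  /28 51.138.223.80: no
  /25 2.57.238.128: no
  /0 0.0.0.0: MATCH
Selected: next-hop 185.22.147.2 via eth0 (matched /28)


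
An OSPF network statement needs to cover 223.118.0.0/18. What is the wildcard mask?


Subnet mask: 255.255.192.0
Wildcard = 255.255.255.255 - subnet mask
255 - 255 = 0
255 - 255 = 0
255 - 192 = 63
255 - 0 = 255
Wildcard: 0.0.63.255


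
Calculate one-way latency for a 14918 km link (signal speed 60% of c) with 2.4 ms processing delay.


Speed = 0.6 * 3e5 km/s = 180000 km/s
Propagation delay = 14918 / 180000 = 0.0829 s = 82.8778 ms
Processing delay = 2.4 ms
Total one-way latency = 85.2778 ms


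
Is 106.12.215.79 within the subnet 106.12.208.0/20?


Subnet network: 106.12.208.0
Test IP AND mask: 106.12.208.0
Yes, 106.12.215.79 is in 106.12.208.0/20


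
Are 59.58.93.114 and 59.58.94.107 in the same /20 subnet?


Mask: 255.255.240.0
59.58.93.114 AND mask = 59.58.80.0
59.58.94.107 AND mask = 59.58.80.0
Yes, same subnet (59.58.80.0)


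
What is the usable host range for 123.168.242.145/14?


Network: 123.168.0.0
Broadcast: 123.171.255.255
First usable = network + 1
Last usable = broadcast - 1
Range: 123.168.0.1 to 123.171.255.254


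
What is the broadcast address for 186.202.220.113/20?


Network: 186.202.208.0/20
Host bits = 12
Set all host bits to 1:
Broadcast: 186.202.223.255


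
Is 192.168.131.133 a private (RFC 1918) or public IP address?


RFC 1918 private ranges:
  10.0.0.0/8 (10.0.0.0 - 10.255.255.255)
  172.16.0.0/12 (172.16.0.0 - 172.31.255.255)
  192.168.0.0/16 (192.168.0.0 - 192.168.255.255)
Private (in 192.168.0.0/16)


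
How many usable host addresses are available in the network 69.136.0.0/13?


Host bits = 32 - 13 = 19
Total addresses = 2^19 = 524288
Usable = total - 2 (network and broadcast)
Usable hosts: 524286


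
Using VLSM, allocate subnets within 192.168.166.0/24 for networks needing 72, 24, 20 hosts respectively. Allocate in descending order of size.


72 hosts -> /25 (126 usable): 192.168.166.0/25
24 hosts -> /27 (30 usable): 192.168.166.128/27
20 hosts -> /27 (30 usable): 192.168.166.160/27
Allocation: 192.168.166.0/25 (72 hosts, 126 usable); 192.168.166.128/27 (24 hosts, 30 usable); 192.168.166.160/27 (20 hosts, 30 usable)


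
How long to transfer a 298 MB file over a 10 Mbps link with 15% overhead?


Effective throughput = 10 * (1 - 15/100) = 8.5 Mbps
File size in Mb = 298 * 8 = 2384 Mb
Time = 2384 / 8.5
Time = 280.4706 seconds


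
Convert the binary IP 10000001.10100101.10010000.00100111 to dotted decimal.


10000001 = 129
10100101 = 165
10010000 = 144
00100111 = 39
IP: 129.165.144.39


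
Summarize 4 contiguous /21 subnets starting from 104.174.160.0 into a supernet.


Original prefix: /21
Number of subnets: 4 = 2^2
New prefix = 21 - 2 = 19
Supernet: 104.174.160.0/19


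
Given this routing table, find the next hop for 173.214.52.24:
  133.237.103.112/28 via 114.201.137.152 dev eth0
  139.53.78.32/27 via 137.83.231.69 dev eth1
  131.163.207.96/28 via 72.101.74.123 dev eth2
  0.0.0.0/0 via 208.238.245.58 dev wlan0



Longest prefix match for 173.214.52.24:
  /28 133.237.103.112: no
  /27 139.53.78.32: no
  /28 131.163.207.96: no
  /0 0.0.0.0: MATCH
Selected: next-hop 208.238.245.58 via wlan0 (matched /0)


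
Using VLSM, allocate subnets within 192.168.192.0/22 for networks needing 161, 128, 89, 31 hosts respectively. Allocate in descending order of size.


161 hosts -> /24 (254 usable): 192.168.192.0/24
128 hosts -> /24 (254 usable): 192.168.193.0/24
89 hosts -> /25 (126 usable): 192.168.194.0/25
31 hosts -> /26 (62 usable): 192.168.194.128/26
Allocation: 192.168.192.0/24 (161 hosts, 254 usable); 192.168.193.0/24 (128 hosts, 254 usable); 192.168.194.0/25 (89 hosts, 126 usable); 192.168.194.128/26 (31 hosts, 62 usable)


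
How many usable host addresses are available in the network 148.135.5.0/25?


Host bits = 32 - 25 = 7
Total addresses = 2^7 = 128
Usable = total - 2 (network and broadcast)
Usable hosts: 126


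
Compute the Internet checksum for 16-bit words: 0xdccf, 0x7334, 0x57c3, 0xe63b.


Sum all words (with carry folding):
+ 0xdccf = 0xdccf
+ 0x7334 = 0x5004
+ 0x57c3 = 0xa7c7
+ 0xe63b = 0x8e03
One's complement: ~0x8e03
Checksum = 0x71fc


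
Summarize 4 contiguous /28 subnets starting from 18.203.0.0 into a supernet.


Original prefix: /28
Number of subnets: 4 = 2^2
New prefix = 28 - 2 = 26
Supernet: 18.203.0.0/26


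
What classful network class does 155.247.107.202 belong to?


First octet: 155
Binary: 10011011
10xxxxxx -> Class B (128-191)
Class B, default mask 255.255.0.0 (/16)


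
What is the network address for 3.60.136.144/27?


IP:   00000011.00111100.10001000.10010000
Mask: 11111111.11111111.11111111.11100000
AND operation:
Net:  00000011.00111100.10001000.10000000
Network: 3.60.136.128/27


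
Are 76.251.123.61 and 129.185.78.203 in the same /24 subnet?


Mask: 255.255.255.0
76.251.123.61 AND mask = 76.251.123.0
129.185.78.203 AND mask = 129.185.78.0
No, different subnets (76.251.123.0 vs 129.185.78.0)


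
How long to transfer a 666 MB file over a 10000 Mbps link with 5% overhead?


Effective throughput = 10000 * (1 - 5/100) = 9500 Mbps
File size in Mb = 666 * 8 = 5328 Mb
Time = 5328 / 9500
Time = 0.5608 seconds


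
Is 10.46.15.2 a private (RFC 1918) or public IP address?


RFC 1918 private ranges:
  10.0.0.0/8 (10.0.0.0 - 10.255.255.255)
  172.16.0.0/12 (172.16.0.0 - 172.31.255.255)
  192.168.0.0/16 (192.168.0.0 - 192.168.255.255)
Private (in 10.0.0.0/8)


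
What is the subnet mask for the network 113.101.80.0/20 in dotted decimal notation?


/20 means 20 network bits, 12 host bits
Binary: 11111111111111111111000000000000
Mask: 255.255.240.0


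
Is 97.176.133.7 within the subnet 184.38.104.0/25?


Subnet network: 184.38.104.0
Test IP AND mask: 97.176.133.0
No, 97.176.133.7 is not in 184.38.104.0/25


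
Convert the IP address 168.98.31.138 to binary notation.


168 = 10101000
98 = 01100010
31 = 00011111
138 = 10001010
Binary: 10101000.01100010.00011111.10001010


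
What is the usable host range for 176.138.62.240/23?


Network: 176.138.62.0
Broadcast: 176.138.63.255
First usable = network + 1
Last usable = broadcast - 1
Range: 176.138.62.1 to 176.138.63.254


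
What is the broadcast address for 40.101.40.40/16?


Network: 40.101.0.0/16
Host bits = 16
Set all host bits to 1:
Broadcast: 40.101.255.255


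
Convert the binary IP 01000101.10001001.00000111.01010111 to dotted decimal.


01000101 = 69
10001001 = 137
00000111 = 7
01010111 = 87
IP: 69.137.7.87


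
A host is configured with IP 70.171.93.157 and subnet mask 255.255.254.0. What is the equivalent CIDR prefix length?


Binary: 11111111.11111111.11111110.00000000
Count leading 1s
Prefix: /23


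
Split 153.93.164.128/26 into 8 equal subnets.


New prefix = 26 + 3 = 29
Each subnet has 8 addresses
  153.93.164.128/29
  153.93.164.136/29
  153.93.164.144/29
  153.93.164.152/29
  153.93.164.160/29
  153.93.164.168/29
  153.93.164.176/29
  153.93.164.184/29
Subnets: 153.93.164.128/29, 153.93.164.136/29, 153.93.164.144/29, 153.93.164.152/29, 153.93.164.160/29, 153.93.164.168/29, 153.93.164.176/29, 153.93.164.184/29


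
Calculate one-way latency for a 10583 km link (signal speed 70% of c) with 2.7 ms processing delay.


Speed = 0.7 * 3e5 km/s = 210000 km/s
Propagation delay = 10583 / 210000 = 0.0504 s = 50.3952 ms
Processing delay = 2.7 ms
Total one-way latency = 53.0952 ms


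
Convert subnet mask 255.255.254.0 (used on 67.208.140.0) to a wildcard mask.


Subnet mask: 255.255.254.0
Wildcard = 255.255.255.255 - subnet mask
255 - 255 = 0
255 - 255 = 0
255 - 254 = 1
255 - 0 = 255
Wildcard: 0.0.1.255


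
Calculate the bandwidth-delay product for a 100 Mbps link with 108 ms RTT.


BDP = bandwidth * RTT
= 100 Mbps * 108 ms
= 100 * 1e6 * 108 / 1000 bits
= 10800000 bits
= 1350000 bytes
= 1318.3594 KB
BDP = 10800000 bits (1350000 bytes)


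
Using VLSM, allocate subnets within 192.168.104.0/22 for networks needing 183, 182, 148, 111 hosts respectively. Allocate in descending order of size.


183 hosts -> /24 (254 usable): 192.168.104.0/24
182 hosts -> /24 (254 usable): 192.168.105.0/24
148 hosts -> /24 (254 usable): 192.168.106.0/24
111 hosts -> /25 (126 usable): 192.168.107.0/25
Allocation: 192.168.104.0/24 (183 hosts, 254 usable); 192.168.105.0/24 (182 hosts, 254 usable); 192.168.106.0/24 (148 hosts, 254 usable); 192.168.107.0/25 (111 hosts, 126 usable)


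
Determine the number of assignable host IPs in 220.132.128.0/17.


Host bits = 32 - 17 = 15
Total addresses = 2^15 = 32768
Usable = total - 2 (network and broadcast)
Usable hosts: 32766


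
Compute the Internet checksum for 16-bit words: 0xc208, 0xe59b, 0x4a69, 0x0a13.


Sum all words (with carry folding):
+ 0xc208 = 0xc208
+ 0xe59b = 0xa7a4
+ 0x4a69 = 0xf20d
+ 0x0a13 = 0xfc20
One's complement: ~0xfc20
Checksum = 0x03df


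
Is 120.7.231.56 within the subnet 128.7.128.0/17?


Subnet network: 128.7.128.0
Test IP AND mask: 120.7.128.0
No, 120.7.231.56 is not in 128.7.128.0/17


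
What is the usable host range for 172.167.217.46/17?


Network: 172.167.128.0
Broadcast: 172.167.255.255
First usable = network + 1
Last usable = broadcast - 1
Range: 172.167.128.1 to 172.167.255.254


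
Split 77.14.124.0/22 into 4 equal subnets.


New prefix = 22 + 2 = 24
Each subnet has 256 addresses
  77.14.124.0/24
  77.14.125.0/24
  77.14.126.0/24
  77.14.127.0/24
Subnets: 77.14.124.0/24, 77.14.125.0/24, 77.14.126.0/24, 77.14.127.0/24


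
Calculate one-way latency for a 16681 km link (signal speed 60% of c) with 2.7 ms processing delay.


Speed = 0.6 * 3e5 km/s = 180000 km/s
Propagation delay = 16681 / 180000 = 0.0927 s = 92.6722 ms
Processing delay = 2.7 ms
Total one-way latency = 95.3722 ms


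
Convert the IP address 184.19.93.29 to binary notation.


184 = 10111000
19 = 00010011
93 = 01011101
29 = 00011101
Binary: 10111000.00010011.01011101.00011101


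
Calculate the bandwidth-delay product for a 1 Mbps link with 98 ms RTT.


BDP = bandwidth * RTT
= 1 Mbps * 98 ms
= 1 * 1e6 * 98 / 1000 bits
= 98000 bits
= 12250 bytes
= 11.9629 KB
BDP = 98000 bits (12250 bytes)


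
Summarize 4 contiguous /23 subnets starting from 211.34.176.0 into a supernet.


Original prefix: /23
Number of subnets: 4 = 2^2
New prefix = 23 - 2 = 21
Supernet: 211.34.176.0/21


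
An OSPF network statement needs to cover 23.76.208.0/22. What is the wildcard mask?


Subnet mask: 255.255.252.0
Wildcard = 255.255.255.255 - subnet mask
255 - 255 = 0
255 - 255 = 0
255 - 252 = 3
255 - 0 = 255
Wildcard: 0.0.3.255


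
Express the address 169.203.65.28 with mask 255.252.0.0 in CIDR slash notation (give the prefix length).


Binary: 11111111.11111100.00000000.00000000
Count leading 1s
Prefix: /14


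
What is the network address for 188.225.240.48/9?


IP:   10111100.11100001.11110000.00110000
Mask: 11111111.10000000.00000000.00000000
AND operation:
Net:  10111100.10000000.00000000.00000000
Network: 188.128.0.0/9


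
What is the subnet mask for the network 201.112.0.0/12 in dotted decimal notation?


/12 means 12 network bits, 20 host bits
Binary: 11111111111100000000000000000000
Mask: 255.240.0.0


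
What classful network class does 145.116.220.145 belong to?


First octet: 145
Binary: 10010001
10xxxxxx -> Class B (128-191)
Class B, default mask 255.255.0.0 (/16)


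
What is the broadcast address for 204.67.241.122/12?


Network: 204.64.0.0/12
Host bits = 20
Set all host bits to 1:
Broadcast: 204.79.255.255


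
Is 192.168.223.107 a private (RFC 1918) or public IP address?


RFC 1918 private ranges:
  10.0.0.0/8 (10.0.0.0 - 10.255.255.255)
  172.16.0.0/12 (172.16.0.0 - 172.31.255.255)
  192.168.0.0/16 (192.168.0.0 - 192.168.255.255)
Private (in 192.168.0.0/16)


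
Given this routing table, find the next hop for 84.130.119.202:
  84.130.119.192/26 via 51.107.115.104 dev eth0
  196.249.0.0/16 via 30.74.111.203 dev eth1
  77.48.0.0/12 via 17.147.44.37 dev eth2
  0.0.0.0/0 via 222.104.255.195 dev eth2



Longest prefix match for 84.130.119.202:
  /26 84.130.119.192: MATCH
  /16 196.249.0.0: no
  /12 77.48.0.0: no
  /0 0.0.0.0: MATCH
Selected: next-hop 51.107.115.104 via eth0 (matched /26)


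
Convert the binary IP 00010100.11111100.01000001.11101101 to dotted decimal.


00010100 = 20
11111100 = 252
01000001 = 65
11101101 = 237
IP: 20.252.65.237


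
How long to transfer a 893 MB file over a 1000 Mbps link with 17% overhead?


Effective throughput = 1000 * (1 - 17/100) = 830 Mbps
File size in Mb = 893 * 8 = 7144 Mb
Time = 7144 / 830
Time = 8.6072 seconds


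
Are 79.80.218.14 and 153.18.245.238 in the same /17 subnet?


Mask: 255.255.128.0
79.80.218.14 AND mask = 79.80.128.0
153.18.245.238 AND mask = 153.18.128.0
No, different subnets (79.80.128.0 vs 153.18.128.0)


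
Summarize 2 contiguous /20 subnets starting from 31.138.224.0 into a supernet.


Original prefix: /20
Number of subnets: 2 = 2^1
New prefix = 20 - 1 = 19
Supernet: 31.138.224.0/19


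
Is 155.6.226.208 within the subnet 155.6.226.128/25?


Subnet network: 155.6.226.128
Test IP AND mask: 155.6.226.128
Yes, 155.6.226.208 is in 155.6.226.128/25


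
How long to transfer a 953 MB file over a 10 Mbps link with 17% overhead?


Effective throughput = 10 * (1 - 17/100) = 8.3 Mbps
File size in Mb = 953 * 8 = 7624 Mb
Time = 7624 / 8.3
Time = 918.5542 seconds


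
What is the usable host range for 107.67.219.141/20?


Network: 107.67.208.0
Broadcast: 107.67.223.255
First usable = network + 1
Last usable = broadcast - 1
Range: 107.67.208.1 to 107.67.223.254


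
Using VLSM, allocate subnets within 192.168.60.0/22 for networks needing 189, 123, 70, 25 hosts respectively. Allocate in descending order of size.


189 hosts -> /24 (254 usable): 192.168.60.0/24
123 hosts -> /25 (126 usable): 192.168.61.0/25
70 hosts -> /25 (126 usable): 192.168.61.128/25
25 hosts -> /27 (30 usable): 192.168.62.0/27
Allocation: 192.168.60.0/24 (189 hosts, 254 usable); 192.168.61.0/25 (123 hosts, 126 usable); 192.168.61.128/25 (70 hosts, 126 usable); 192.168.62.0/27 (25 hosts, 30 usable)
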